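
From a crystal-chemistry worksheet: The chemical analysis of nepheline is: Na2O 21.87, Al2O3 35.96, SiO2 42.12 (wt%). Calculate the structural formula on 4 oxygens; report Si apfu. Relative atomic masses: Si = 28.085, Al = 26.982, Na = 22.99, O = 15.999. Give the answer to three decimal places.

0.997 Si apfu

Na2O: 21.87/61.979 = 0.35286 mol → 0.70572 mol Na, 0.35286 mol O.
Al2O3: 35.96/101.961 = 0.35268 mol → 0.70536 mol Al, 1.05804 mol O.
SiO2: 42.12/60.083 = 0.70103 mol → 0.70103 mol Si, 1.40206 mol O.
Total oxygen = 2.81296 mol. Normalization factor = 4/2.81296 = 1.42199.
Si per 4 O = 0.70103 × 1.42199 = 0.997.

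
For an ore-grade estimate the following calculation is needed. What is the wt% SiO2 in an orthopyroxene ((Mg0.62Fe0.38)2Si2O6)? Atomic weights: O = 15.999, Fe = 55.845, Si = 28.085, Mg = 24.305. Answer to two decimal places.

Molar mass of (Mg0.62Fe0.38)2Si2O6 = 1.24·24.305 + 0.76·55.845 + 2·28.085 + 6·15.999 = 224.744 g/mol.
Each formula unit contains 2 Si, equivalent to 2/1 = 2.0000 mol SiO2.
M(SiO2) = 1×28.085 + 2×15.999 = 60.083 g/mol.
Mass of SiO2 per formula unit = 2.0000 × 60.083 = 120.166 g.
SiO2 wt% = 120.166 / 224.744 × 100 = 53.47%.

53.47 wt%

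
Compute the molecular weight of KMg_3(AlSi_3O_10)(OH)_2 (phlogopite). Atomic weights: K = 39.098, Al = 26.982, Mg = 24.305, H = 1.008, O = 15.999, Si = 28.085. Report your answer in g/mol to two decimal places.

417.25 g/mol

The formula mass is the sum 1·39.098 + 3·24.305 + 1·26.982 + 3·28.085 + 12·15.999 + 2·1.008.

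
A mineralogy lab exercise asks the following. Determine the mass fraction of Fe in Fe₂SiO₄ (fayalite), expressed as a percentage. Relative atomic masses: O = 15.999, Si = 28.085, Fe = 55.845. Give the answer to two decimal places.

54.81 mass %

M(Fe₂SiO₄) = 203.771 g/mol.
Fe contributes 2 × 55.845 = 111.690 g per mole.
111.690/203.771 = 0.5481 → 54.81%.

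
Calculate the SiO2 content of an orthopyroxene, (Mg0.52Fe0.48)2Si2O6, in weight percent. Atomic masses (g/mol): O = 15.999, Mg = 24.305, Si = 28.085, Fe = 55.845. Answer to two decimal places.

52.01 wt%

Molar mass of (Mg0.52Fe0.48)2Si2O6 = 1.04*24.305 + 0.96*55.845 + 2*28.085 + 6*15.999 = 231.052 g/mol.
Each formula unit contains 2 Si, equivalent to 2/1 = 2.0000 mol SiO2.
M(SiO2) = 1×28.085 + 2×15.999 = 60.083 g/mol.
Mass of SiO2 per formula unit = 2.0000 × 60.083 = 120.166 g.
SiO2 wt% = 120.166 / 231.052 × 100 = 52.01%.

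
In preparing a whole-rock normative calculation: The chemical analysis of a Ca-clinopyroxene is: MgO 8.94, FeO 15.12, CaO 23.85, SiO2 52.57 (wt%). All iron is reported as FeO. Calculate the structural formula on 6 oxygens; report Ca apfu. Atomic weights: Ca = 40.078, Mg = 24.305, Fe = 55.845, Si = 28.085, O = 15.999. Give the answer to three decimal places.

8.94 wt% MgO ÷ 40.304 g/mol = 0.22181 mol, giving 0.22181 Mg and 0.22181 O.
15.12 wt% FeO ÷ 71.844 g/mol = 0.21046 mol, giving 0.21046 Fe and 0.21046 O.
23.85 wt% CaO ÷ 56.077 g/mol = 0.42531 mol, giving 0.42531 Ca and 0.42531 O.
52.57 wt% SiO2 ÷ 60.083 g/mol = 0.87496 mol, giving 0.87496 Si and 1.74992 O.
Oxygen sums to 2.60750; scaling by 6/2.60750 = 2.30105 puts the formula on 6 O.
Ca: 0.42531 × 2.30105 = 0.979 atoms per formula unit.

0.979 Ca apfu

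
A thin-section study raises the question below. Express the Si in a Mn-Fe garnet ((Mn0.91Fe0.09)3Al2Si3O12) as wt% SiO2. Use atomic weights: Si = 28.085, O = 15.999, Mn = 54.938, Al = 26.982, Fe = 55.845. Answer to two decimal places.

36.39 wt%

Molar mass of (Mn0.91Fe0.09)3Al2Si3O12 = 2.73×54.938 + 0.27×55.845 + 2×26.982 + 3×28.085 + 12×15.999 = 495.266 g/mol.
Each formula unit contains 3 Si, equivalent to 3/1 = 3.0000 mol SiO2.
M(SiO2) = 1×28.085 + 2×15.999 = 60.083 g/mol.
Mass of SiO2 per formula unit = 3.0000 × 60.083 = 180.249 g.
SiO2 wt% = 180.249 / 495.266 × 100 = 36.39%.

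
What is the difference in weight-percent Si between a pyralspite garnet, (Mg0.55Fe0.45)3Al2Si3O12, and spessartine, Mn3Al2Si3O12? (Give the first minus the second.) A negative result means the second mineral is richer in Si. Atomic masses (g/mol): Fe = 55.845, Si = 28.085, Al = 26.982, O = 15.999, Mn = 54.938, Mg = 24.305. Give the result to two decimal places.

1.88 percentage points

M((Mg0.55Fe0.45)3Al2Si3O12) = 445.701 g/mol, so wt% Si = 84.255/445.701 × 100 = 18.90%.
M(Mn3Al2Si3O12) = 495.021 g/mol, so wt% Si = 84.255/495.021 × 100 = 17.02%.
18.90 − 17.02 = 1.88 pp.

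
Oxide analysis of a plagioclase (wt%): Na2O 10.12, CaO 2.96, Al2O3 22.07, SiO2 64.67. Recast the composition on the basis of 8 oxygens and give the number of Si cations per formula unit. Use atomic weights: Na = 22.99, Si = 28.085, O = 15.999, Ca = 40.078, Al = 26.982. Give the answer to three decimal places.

Na2O: 10.12/61.979 = 0.16328 mol → 0.32656 mol Na, 0.16328 mol O.
CaO: 2.96/56.077 = 0.05278 mol → 0.05278 mol Ca, 0.05278 mol O.
Al2O3: 22.07/101.961 = 0.21646 mol → 0.43292 mol Al, 0.64938 mol O.
SiO2: 64.67/60.083 = 1.07634 mol → 1.07634 mol Si, 2.15268 mol O.
Total oxygen = 3.01812 mol. Normalization factor = 8/3.01812 = 2.65066.
Si per 8 O = 1.07634 × 2.65066 = 2.853.

2.853 Si apfu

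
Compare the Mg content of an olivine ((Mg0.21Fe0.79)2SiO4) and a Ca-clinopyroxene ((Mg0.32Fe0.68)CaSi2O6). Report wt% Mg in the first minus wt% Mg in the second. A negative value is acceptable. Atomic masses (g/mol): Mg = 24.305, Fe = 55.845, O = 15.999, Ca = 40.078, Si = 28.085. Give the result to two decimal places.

First mineral: 10.208 g Mg in 190.524 g formula = 5.36 wt% Mg.
Second mineral: 7.778 g Mg in 237.994 g formula = 3.27 wt% Mg.
5.36% − 3.27% gives a difference of 2.09 percentage points.

2.09 percentage points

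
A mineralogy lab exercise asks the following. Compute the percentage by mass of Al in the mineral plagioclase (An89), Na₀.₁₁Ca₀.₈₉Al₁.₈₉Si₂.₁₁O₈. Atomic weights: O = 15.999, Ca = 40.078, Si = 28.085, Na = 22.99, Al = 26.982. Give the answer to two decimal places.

Formula mass = 0.11*22.99 + 0.89*40.078 + 1.89*26.982 + 2.11*28.085 + 8*15.999 = 276.446 g/mol, of which 50.996 g is Al.
So Al makes up 50.996/276.446 = 0.1845 of the mass, i.e. 18.45%.

18.45 mass %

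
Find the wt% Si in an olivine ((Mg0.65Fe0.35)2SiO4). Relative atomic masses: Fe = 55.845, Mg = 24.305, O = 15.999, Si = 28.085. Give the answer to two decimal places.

17.25 wt%

Molar mass of (Mg0.65Fe0.35)2SiO4: 1.30·24.305 + 0.70·55.845 + 1·28.085 + 4·15.999 = 162.769 g/mol.
Mass of Si per formula unit: 1 × 28.085 = 28.085 g.
Weight fraction Si = 28.085 / 162.769 = 0.1725.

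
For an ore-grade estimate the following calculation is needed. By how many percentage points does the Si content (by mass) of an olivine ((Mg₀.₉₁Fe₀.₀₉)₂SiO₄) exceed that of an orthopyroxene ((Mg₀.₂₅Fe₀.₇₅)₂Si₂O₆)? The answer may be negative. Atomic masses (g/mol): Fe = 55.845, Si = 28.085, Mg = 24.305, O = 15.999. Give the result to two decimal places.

-3.45 percentage points

Si in (Mg₀.₉₁Fe₀.₀₉)₂SiO₄: molar mass 146.368 g/mol; 1×28.085 = 28.085 g → 19.19 wt%.
Si in (Mg₀.₂₅Fe₀.₇₅)₂Si₂O₆: molar mass 248.084 g/mol; 2×28.085 = 56.170 g → 22.64 wt%.
Difference = 19.19 − 22.64 = -3.45 percentage points.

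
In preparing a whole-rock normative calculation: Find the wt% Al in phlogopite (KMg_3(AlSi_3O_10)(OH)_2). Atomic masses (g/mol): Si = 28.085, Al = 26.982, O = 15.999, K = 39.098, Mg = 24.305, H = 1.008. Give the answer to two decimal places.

6.47 weight percent

Formula mass = 1·39.098 + 3·24.305 + 1·26.982 + 3·28.085 + 12·15.999 + 2·1.008 = 417.254 g/mol, of which 26.982 g is Al.
So Al makes up 26.982/417.254 = 0.0647 of the mass, i.e. 6.47%.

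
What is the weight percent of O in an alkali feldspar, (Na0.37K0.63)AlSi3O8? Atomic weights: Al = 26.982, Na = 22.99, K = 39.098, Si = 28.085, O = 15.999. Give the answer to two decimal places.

46.99 weight percent

Molar mass of (Na0.37K0.63)AlSi3O8: 0.37·22.99 + 0.63·39.098 + 1·26.982 + 3·28.085 + 8·15.999 = 272.367 g/mol.
Mass of O per formula unit: 8 × 15.999 = 127.992 g.
Weight fraction O = 127.992 / 272.367 = 0.4699.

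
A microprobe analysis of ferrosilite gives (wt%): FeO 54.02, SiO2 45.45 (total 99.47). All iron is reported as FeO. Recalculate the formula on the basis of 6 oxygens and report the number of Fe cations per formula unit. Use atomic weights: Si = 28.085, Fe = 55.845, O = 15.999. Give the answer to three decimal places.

1.992 Fe apfu

FeO (M=71.844): mol = 0.75191; Fe = 0.75191, O = 0.75191.
SiO2 (M=60.083): mol = 0.75645; Si = 0.75645, O = 1.51290.
ΣO = 2.26481; factor = 6/ΣO = 2.64923.
Fe apfu = 0.75191 × 2.64923 = 1.992.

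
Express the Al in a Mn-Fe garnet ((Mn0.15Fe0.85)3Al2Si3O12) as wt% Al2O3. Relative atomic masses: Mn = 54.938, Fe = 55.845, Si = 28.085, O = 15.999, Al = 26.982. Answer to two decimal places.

Molar mass of (Mn0.15Fe0.85)3Al2Si3O12 = 0.45·54.938 + 2.55·55.845 + 2·26.982 + 3·28.085 + 12·15.999 = 497.334 g/mol.
Each formula unit contains 2 Al, equivalent to 2/2 = 1.0000 mol Al2O3.
M(Al2O3) = 2×26.982 + 3×15.999 = 101.961 g/mol.
Mass of Al2O3 per formula unit = 1.0000 × 101.961 = 101.961 g.
Al2O3 wt% = 101.961 / 497.334 × 100 = 20.50%.

20.50 wt%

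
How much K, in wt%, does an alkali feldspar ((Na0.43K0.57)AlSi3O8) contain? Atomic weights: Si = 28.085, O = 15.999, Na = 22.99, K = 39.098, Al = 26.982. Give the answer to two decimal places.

8.21 wt%

Molar mass of (Na0.43K0.57)AlSi3O8: 0.43×22.99 + 0.57×39.098 + 1×26.982 + 3×28.085 + 8×15.999 = 271.401 g/mol.
Mass of K per formula unit: 0.57 × 39.098 = 22.286 g.
Weight fraction K = 22.286 / 271.401 = 0.0821.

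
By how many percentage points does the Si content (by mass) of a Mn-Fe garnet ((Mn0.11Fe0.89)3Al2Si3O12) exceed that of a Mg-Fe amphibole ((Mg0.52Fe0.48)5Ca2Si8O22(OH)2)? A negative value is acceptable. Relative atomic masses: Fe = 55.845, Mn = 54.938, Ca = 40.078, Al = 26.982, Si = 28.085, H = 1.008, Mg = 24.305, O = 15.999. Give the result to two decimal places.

-8.36 percentage points

M((Mn0.11Fe0.89)3Al2Si3O12) = 497.443 g/mol, so wt% Si = 84.255/497.443 × 100 = 16.94%.
M((Mg0.52Fe0.48)5Ca2Si8O22(OH)2) = 888.049 g/mol, so wt% Si = 224.680/888.049 × 100 = 25.30%.
16.94 − 25.30 = -8.36 pp.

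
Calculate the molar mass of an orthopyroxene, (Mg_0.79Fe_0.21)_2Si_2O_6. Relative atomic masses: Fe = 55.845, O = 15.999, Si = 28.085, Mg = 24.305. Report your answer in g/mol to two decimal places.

Mg: 1.58 × 24.305 = 38.4019
Fe: 0.42 × 55.845 = 23.4549
Si: 2 × 28.085 = 56.1700
O: 6 × 15.999 = 95.9940
Summing the contributions gives the formula mass.

214.02 g/mol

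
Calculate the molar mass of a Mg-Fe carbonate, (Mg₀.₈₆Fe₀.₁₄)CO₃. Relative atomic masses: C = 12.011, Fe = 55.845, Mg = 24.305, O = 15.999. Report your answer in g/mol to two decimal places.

88.73 g/mol

Mg: 0.86 × 24.305 = 20.9023
Fe: 0.14 × 55.845 = 7.8183
C: 1 × 12.011 = 12.0110
O: 3 × 15.999 = 47.9970
Summing the contributions gives the formula mass.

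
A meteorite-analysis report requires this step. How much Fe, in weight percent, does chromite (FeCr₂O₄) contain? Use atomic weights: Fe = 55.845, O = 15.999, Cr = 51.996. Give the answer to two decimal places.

Molar mass of FeCr₂O₄: 1×55.845 + 2×51.996 + 4×15.999 = 223.833 g/mol.
Mass of Fe per formula unit: 1 × 55.845 = 55.845 g.
Weight fraction Fe = 55.845 / 223.833 = 0.2495.

24.95 weight percent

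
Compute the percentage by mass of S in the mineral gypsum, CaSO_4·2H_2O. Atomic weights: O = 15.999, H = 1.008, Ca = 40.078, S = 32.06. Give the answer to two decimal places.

Molar mass of CaSO_4·2H_2O: 1·40.078 + 1·32.06 + 6·15.999 + 4·1.008 = 172.164 g/mol.
Mass of S per formula unit: 1 × 32.06 = 32.060 g.
Weight fraction S = 32.060 / 172.164 = 0.1862.

18.62 wt%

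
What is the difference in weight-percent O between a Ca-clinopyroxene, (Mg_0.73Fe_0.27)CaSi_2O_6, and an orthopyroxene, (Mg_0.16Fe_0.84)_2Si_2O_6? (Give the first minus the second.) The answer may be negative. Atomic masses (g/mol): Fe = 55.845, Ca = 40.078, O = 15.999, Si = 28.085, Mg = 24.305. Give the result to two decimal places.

First mineral: 95.994 g O in 225.063 g formula = 42.65 wt% O.
Second mineral: 95.994 g O in 253.761 g formula = 37.83 wt% O.
42.65% − 37.83% gives a difference of 4.82 percentage points.

4.82 percentage points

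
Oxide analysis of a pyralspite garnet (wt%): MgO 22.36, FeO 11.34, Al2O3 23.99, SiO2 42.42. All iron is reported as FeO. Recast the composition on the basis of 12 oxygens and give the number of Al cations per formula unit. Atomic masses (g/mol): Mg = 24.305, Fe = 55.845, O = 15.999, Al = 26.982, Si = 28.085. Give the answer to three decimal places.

1.995 Al apfu

22.36 wt% MgO ÷ 40.304 g/mol = 0.55478 mol, giving 0.55478 Mg and 0.55478 O.
11.34 wt% FeO ÷ 71.844 g/mol = 0.15784 mol, giving 0.15784 Fe and 0.15784 O.
23.99 wt% Al2O3 ÷ 101.961 g/mol = 0.23529 mol, giving 0.47058 Al and 0.70587 O.
42.42 wt% SiO2 ÷ 60.083 g/mol = 0.70602 mol, giving 0.70602 Si and 1.41204 O.
Oxygen sums to 2.83053; scaling by 12/2.83053 = 4.23949 puts the formula on 12 O.
Al: 0.47058 × 4.23949 = 1.995 atoms per formula unit.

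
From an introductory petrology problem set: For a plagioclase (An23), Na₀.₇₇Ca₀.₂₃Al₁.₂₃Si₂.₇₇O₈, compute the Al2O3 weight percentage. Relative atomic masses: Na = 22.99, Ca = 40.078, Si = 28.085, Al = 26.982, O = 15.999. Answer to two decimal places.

23.58 wt%

Molar mass of Na₀.₇₇Ca₀.₂₃Al₁.₂₃Si₂.₇₇O₈ = 0.77*22.99 + 0.23*40.078 + 1.23*26.982 + 2.77*28.085 + 8*15.999 = 265.896 g/mol.
Each formula unit contains 1.23 Al, equivalent to 1.23/2 = 0.6150 mol Al2O3.
M(Al2O3) = 2×26.982 + 3×15.999 = 101.961 g/mol.
Mass of Al2O3 per formula unit = 0.6150 × 101.961 = 62.706 g.
Al2O3 wt% = 62.706 / 265.896 × 100 = 23.58%.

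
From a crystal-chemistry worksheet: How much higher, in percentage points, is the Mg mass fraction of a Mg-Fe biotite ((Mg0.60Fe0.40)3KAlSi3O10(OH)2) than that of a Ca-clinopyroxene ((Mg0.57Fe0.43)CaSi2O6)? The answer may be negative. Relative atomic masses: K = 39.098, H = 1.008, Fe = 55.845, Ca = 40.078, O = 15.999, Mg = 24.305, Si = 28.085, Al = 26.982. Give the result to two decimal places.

Mg in (Mg0.60Fe0.40)3KAlSi3O10(OH)2: molar mass 455.102 g/mol; 1.80×24.305 = 43.749 g → 9.61 wt%.
Mg in (Mg0.57Fe0.43)CaSi2O6: molar mass 230.109 g/mol; 0.57×24.305 = 13.854 g → 6.02 wt%.
Difference = 9.61 − 6.02 = 3.59 percentage points.

3.59 percentage points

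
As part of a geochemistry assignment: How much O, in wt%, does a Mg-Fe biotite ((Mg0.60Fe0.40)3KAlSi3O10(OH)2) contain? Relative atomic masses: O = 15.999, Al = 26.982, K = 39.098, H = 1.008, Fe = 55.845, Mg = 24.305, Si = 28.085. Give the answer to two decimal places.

42.19 wt%

M((Mg0.60Fe0.40)3KAlSi3O10(OH)2) = 455.102 g/mol.
O contributes 12 × 15.999 = 191.988 g per mole.
191.988/455.102 = 0.4219 → 42.19%.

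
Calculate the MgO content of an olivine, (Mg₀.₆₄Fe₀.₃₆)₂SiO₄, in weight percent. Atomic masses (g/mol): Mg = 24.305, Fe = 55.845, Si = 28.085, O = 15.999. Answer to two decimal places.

31.57 wt%

Molar mass of (Mg₀.₆₄Fe₀.₃₆)₂SiO₄ = 1.28*24.305 + 0.72*55.845 + 1*28.085 + 4*15.999 = 163.400 g/mol.
Each formula unit contains 1.28 Mg, equivalent to 1.28/1 = 1.2800 mol MgO.
M(MgO) = 1×24.305 + 1×15.999 = 40.304 g/mol.
Mass of MgO per formula unit = 1.2800 × 40.304 = 51.589 g.
MgO wt% = 51.589 / 163.400 × 100 = 31.57%.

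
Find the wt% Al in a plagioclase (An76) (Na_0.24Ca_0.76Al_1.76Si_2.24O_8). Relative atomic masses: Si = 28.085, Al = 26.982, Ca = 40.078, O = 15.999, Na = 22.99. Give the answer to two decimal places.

Formula mass = 0.24*22.99 + 0.76*40.078 + 1.76*26.982 + 2.24*28.085 + 8*15.999 = 274.368 g/mol, of which 47.488 g is Al.
So Al makes up 47.488/274.368 = 0.1731 of the mass, i.e. 17.31%.

17.31 weight percent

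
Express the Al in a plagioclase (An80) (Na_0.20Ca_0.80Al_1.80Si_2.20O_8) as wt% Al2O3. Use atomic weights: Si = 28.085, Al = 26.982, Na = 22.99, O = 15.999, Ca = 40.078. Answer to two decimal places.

33.37 wt%

Formula mass = 275.007 g/mol.
1.80 Al → 0.9000 mol Al2O3 per formula unit; M(Al2O3) = 101.961, so Al2O3 mass = 91.765 g.
91.765/275.007 × 100 = 33.37 wt%.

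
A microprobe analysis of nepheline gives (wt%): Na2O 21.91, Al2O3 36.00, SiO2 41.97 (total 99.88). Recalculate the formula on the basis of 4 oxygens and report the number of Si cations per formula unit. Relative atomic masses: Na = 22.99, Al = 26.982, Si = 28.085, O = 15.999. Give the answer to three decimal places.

Na2O: 21.91/61.979 = 0.35351 mol → 0.70702 mol Na, 0.35351 mol O.
Al2O3: 36.00/101.961 = 0.35308 mol → 0.70616 mol Al, 1.05924 mol O.
SiO2: 41.97/60.083 = 0.69853 mol → 0.69853 mol Si, 1.39706 mol O.
Total oxygen = 2.80981 mol. Normalization factor = 4/2.80981 = 1.42358.
Si per 4 O = 0.69853 × 1.42358 = 0.994.

0.994 Si apfu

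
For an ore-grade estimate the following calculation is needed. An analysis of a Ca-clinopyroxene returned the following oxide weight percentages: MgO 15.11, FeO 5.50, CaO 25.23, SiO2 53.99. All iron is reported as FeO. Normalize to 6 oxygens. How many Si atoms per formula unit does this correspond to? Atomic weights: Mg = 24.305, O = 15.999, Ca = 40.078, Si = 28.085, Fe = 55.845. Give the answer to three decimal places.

MgO (M=40.304): mol = 0.37490; Mg = 0.37490, O = 0.37490.
FeO (M=71.844): mol = 0.07655; Fe = 0.07655, O = 0.07655.
CaO (M=56.077): mol = 0.44992; Ca = 0.44992, O = 0.44992.
SiO2 (M=60.083): mol = 0.89859; Si = 0.89859, O = 1.79718.
ΣO = 2.69855; factor = 6/ΣO = 2.22342.
Si apfu = 0.89859 × 2.22342 = 1.998.

1.998 Si apfu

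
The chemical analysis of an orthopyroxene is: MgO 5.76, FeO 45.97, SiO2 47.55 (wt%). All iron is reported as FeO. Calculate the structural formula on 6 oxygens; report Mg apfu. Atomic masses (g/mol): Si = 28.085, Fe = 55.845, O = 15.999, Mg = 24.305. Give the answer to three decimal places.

0.362 Mg apfu

5.76 wt% MgO ÷ 40.304 g/mol = 0.14291 mol, giving 0.14291 Mg and 0.14291 O.
45.97 wt% FeO ÷ 71.844 g/mol = 0.63986 mol, giving 0.63986 Fe and 0.63986 O.
47.55 wt% SiO2 ÷ 60.083 g/mol = 0.79141 mol, giving 0.79141 Si and 1.58282 O.
Oxygen sums to 2.36559; scaling by 6/2.36559 = 2.53637 puts the formula on 6 O.
Mg: 0.14291 × 2.53637 = 0.362 atoms per formula unit.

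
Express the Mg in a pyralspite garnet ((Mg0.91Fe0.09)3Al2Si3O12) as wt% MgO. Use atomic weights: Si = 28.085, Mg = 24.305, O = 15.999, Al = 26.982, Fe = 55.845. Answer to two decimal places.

Formula mass = 411.638 g/mol.
2.73 Mg → 2.7300 mol MgO per formula unit; M(MgO) = 40.304, so MgO mass = 110.030 g.
110.030/411.638 × 100 = 26.73 wt%.

26.73 wt%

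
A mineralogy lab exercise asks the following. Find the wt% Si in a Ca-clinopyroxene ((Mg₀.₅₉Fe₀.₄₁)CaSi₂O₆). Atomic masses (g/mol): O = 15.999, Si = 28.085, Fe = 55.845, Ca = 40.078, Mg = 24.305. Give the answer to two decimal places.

Formula mass = 0.59×24.305 + 0.41×55.845 + 1×40.078 + 2×28.085 + 6×15.999 = 229.478 g/mol, of which 56.170 g is Si.
So Si makes up 56.170/229.478 = 0.2448 of the mass, i.e. 24.48%.

24.48 weight percent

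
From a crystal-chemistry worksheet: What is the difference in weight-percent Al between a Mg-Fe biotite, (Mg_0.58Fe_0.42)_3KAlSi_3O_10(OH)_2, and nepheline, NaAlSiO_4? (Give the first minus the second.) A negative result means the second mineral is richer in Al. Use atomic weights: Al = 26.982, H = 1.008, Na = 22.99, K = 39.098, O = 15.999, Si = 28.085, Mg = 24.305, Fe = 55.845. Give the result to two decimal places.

Al in (Mg_0.58Fe_0.42)_3KAlSi_3O_10(OH)_2: molar mass 456.994 g/mol; 1×26.982 = 26.982 g → 5.90 wt%.
Al in NaAlSiO_4: molar mass 142.053 g/mol; 1×26.982 = 26.982 g → 18.99 wt%.
Difference = 5.90 − 18.99 = -13.09 percentage points.

-13.09 percentage points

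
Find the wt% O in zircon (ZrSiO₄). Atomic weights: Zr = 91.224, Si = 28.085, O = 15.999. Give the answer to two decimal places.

34.91 weight percent

M(ZrSiO₄) = 183.305 g/mol.
O contributes 4 × 15.999 = 63.996 g per mole.
63.996/183.305 = 0.3491 → 34.91%.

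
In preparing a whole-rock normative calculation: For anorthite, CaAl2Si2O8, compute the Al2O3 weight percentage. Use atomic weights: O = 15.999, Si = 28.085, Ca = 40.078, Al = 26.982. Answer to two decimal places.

M(CaAl2Si2O8) = 278.204 g/mol; M(Al2O3) = 101.961 g/mol.
Moles Al2O3 per formula unit = 2 Al ÷ 2 = 1.0000.
Al2O3 fraction = (1.0000 × 101.961) / 278.204 = 101.961/278.204 = 0.3665.

36.65 wt%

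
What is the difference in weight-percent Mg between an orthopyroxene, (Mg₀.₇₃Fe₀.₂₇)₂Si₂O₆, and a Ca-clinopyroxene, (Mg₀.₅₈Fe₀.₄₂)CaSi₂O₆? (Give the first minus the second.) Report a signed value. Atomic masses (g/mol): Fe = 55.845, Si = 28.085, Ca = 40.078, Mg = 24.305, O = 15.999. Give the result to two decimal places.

10.16 percentage points

First mineral: 35.485 g Mg in 217.806 g formula = 16.29 wt% Mg.
Second mineral: 14.097 g Mg in 229.794 g formula = 6.13 wt% Mg.
16.29% − 6.13% gives a difference of 10.16 percentage points.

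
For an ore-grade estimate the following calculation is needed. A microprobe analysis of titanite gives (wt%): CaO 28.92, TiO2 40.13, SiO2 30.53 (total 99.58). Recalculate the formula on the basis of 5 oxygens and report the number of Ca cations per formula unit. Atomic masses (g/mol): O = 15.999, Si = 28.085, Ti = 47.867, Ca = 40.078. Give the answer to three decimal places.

28.92 wt% CaO ÷ 56.077 g/mol = 0.51572 mol, giving 0.51572 Ca and 0.51572 O.
40.13 wt% TiO2 ÷ 79.865 g/mol = 0.50247 mol, giving 0.50247 Ti and 1.00494 O.
30.53 wt% SiO2 ÷ 60.083 g/mol = 0.50813 mol, giving 0.50813 Si and 1.01626 O.
Oxygen sums to 2.53692; scaling by 5/2.53692 = 1.97089 puts the formula on 5 O.
Ca: 0.51572 × 1.97089 = 1.016 atoms per formula unit.

1.016 Ca apfu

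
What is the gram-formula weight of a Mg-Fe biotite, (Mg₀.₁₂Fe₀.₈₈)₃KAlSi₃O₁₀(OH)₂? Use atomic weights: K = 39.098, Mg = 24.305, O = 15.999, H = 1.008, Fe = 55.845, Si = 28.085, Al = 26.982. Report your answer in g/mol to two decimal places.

M = 0.36(24.305) + 2.64(55.845) + 1(39.098) + 1(26.982) + 3(28.085) + 12(15.999) + 2(1.008)

500.52 g/mol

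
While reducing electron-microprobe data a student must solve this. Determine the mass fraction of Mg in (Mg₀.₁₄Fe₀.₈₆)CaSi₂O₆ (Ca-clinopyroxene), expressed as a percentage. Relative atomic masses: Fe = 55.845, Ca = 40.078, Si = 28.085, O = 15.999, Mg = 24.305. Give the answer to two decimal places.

1.40 mass %

M((Mg₀.₁₄Fe₀.₈₆)CaSi₂O₆) = 243.671 g/mol.
Mg contributes 0.14 × 24.305 = 3.403 g per mole.
3.403/243.671 = 0.0140 → 1.40%.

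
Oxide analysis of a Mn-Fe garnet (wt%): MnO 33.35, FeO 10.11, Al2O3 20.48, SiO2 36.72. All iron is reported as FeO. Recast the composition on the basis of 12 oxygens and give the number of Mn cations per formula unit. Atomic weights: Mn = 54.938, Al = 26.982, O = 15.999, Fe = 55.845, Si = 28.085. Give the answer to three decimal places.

33.35 wt% MnO ÷ 70.937 g/mol = 0.47014 mol, giving 0.47014 Mn and 0.47014 O.
10.11 wt% FeO ÷ 71.844 g/mol = 0.14072 mol, giving 0.14072 Fe and 0.14072 O.
20.48 wt% Al2O3 ÷ 101.961 g/mol = 0.20086 mol, giving 0.40172 Al and 0.60258 O.
36.72 wt% SiO2 ÷ 60.083 g/mol = 0.61115 mol, giving 0.61115 Si and 1.22230 O.
Oxygen sums to 2.43574; scaling by 12/2.43574 = 4.92663 puts the formula on 12 O.
Mn: 0.47014 × 4.92663 = 2.316 atoms per formula unit.

2.316 Mn apfu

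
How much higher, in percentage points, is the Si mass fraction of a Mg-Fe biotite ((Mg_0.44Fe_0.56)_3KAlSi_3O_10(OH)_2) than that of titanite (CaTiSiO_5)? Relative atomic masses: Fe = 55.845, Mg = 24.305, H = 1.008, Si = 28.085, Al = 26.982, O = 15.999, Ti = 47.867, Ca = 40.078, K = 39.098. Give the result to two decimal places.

M((Mg_0.44Fe_0.56)_3KAlSi_3O_10(OH)_2) = 470.241 g/mol, so wt% Si = 84.255/470.241 × 100 = 17.92%.
M(CaTiSiO_5) = 196.025 g/mol, so wt% Si = 28.085/196.025 × 100 = 14.33%.
17.92 − 14.33 = 3.59 pp.

3.59 percentage points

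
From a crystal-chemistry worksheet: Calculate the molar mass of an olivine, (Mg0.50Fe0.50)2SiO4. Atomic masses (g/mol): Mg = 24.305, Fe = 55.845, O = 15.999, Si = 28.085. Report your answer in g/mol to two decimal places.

Mg: 1 × 24.305 = 24.3050
Fe: 1 × 55.845 = 55.8450
Si: 1 × 28.085 = 28.0850
O: 4 × 15.999 = 63.9960
Summing the contributions gives the formula mass.

172.23 g/mol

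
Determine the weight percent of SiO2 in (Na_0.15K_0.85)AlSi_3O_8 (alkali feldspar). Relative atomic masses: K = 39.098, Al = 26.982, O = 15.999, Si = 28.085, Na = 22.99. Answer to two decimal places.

65.33 wt%

Formula mass = 275.911 g/mol.
3 Si → 3.0000 mol SiO2 per formula unit; M(SiO2) = 60.083, so SiO2 mass = 180.249 g.
180.249/275.911 × 100 = 65.33 wt%.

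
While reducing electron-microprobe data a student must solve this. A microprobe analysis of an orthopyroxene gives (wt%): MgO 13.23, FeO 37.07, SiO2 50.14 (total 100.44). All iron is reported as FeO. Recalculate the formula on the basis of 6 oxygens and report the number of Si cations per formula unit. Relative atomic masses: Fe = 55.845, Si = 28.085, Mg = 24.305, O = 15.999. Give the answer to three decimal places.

1.992 Si apfu

MgO (M=40.304): mol = 0.32826; Mg = 0.32826, O = 0.32826.
FeO (M=71.844): mol = 0.51598; Fe = 0.51598, O = 0.51598.
SiO2 (M=60.083): mol = 0.83451; Si = 0.83451, O = 1.66902.
ΣO = 2.51326; factor = 6/ΣO = 2.38734.
Si apfu = 0.83451 × 2.38734 = 1.992.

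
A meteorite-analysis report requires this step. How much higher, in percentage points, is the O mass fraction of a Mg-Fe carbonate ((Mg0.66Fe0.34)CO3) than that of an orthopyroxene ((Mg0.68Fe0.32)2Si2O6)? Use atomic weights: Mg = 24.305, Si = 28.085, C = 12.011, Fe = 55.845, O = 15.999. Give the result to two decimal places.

O in (Mg0.66Fe0.34)CO3: molar mass 95.037 g/mol; 3×15.999 = 47.997 g → 50.50 wt%.
O in (Mg0.68Fe0.32)2Si2O6: molar mass 220.960 g/mol; 6×15.999 = 95.994 g → 43.44 wt%.
Difference = 50.50 − 43.44 = 7.06 percentage points.

7.06 percentage points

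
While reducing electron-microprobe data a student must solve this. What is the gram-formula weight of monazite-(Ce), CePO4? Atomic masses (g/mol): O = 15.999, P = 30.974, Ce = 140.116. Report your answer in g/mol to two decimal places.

235.09 g/mol

Ce: 1 × 140.116 = 140.1160
P: 1 × 30.974 = 30.9740
O: 4 × 15.999 = 63.9960
Summing the contributions gives the formula mass.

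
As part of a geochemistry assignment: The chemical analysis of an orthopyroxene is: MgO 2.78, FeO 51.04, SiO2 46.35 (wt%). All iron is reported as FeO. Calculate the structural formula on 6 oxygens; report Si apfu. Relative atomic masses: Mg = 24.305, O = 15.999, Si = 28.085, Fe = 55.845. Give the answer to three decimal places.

1.993 Si apfu

MgO (M=40.304): mol = 0.06898; Mg = 0.06898, O = 0.06898.
FeO (M=71.844): mol = 0.71043; Fe = 0.71043, O = 0.71043.
SiO2 (M=60.083): mol = 0.77143; Si = 0.77143, O = 1.54286.
ΣO = 2.32227; factor = 6/ΣO = 2.58368.
Si apfu = 0.77143 × 2.58368 = 1.993.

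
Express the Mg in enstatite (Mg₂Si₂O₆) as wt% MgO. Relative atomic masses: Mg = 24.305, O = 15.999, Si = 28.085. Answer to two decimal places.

M(Mg₂Si₂O₆) = 200.774 g/mol; M(MgO) = 40.304 g/mol.
Moles MgO per formula unit = 2 Mg ÷ 1 = 2.0000.
MgO fraction = (2.0000 × 40.304) / 200.774 = 80.608/200.774 = 0.4015.

40.15 wt%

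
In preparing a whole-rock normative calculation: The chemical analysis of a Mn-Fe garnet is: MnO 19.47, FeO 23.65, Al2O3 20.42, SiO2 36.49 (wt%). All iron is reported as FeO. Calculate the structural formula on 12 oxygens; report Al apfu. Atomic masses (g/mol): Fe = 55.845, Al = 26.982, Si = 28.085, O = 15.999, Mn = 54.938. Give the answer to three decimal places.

MnO: 19.47/70.937 = 0.27447 mol → 0.27447 mol Mn, 0.27447 mol O.
FeO: 23.65/71.844 = 0.32919 mol → 0.32919 mol Fe, 0.32919 mol O.
Al2O3: 20.42/101.961 = 0.20027 mol → 0.40054 mol Al, 0.60081 mol O.
SiO2: 36.49/60.083 = 0.60733 mol → 0.60733 mol Si, 1.21466 mol O.
Total oxygen = 2.41913 mol. Normalization factor = 12/2.41913 = 4.96046.
Al per 12 O = 0.40054 × 4.96046 = 1.987.

1.987 Al apfu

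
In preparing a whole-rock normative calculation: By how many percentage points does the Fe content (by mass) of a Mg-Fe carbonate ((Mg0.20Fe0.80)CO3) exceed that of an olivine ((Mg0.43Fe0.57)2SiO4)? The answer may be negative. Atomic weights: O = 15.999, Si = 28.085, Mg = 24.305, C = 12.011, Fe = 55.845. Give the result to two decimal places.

M((Mg0.20Fe0.80)CO3) = 109.545 g/mol, so wt% Fe = 44.676/109.545 × 100 = 40.78%.
M((Mg0.43Fe0.57)2SiO4) = 176.647 g/mol, so wt% Fe = 63.663/176.647 × 100 = 36.04%.
40.78 − 36.04 = 4.74 pp.

4.74 percentage points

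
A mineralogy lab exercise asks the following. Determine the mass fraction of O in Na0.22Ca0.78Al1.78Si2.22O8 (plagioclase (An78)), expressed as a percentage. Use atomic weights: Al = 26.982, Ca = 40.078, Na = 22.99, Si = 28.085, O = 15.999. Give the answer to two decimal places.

Formula mass = 0.22×22.99 + 0.78×40.078 + 1.78×26.982 + 2.22×28.085 + 8×15.999 = 274.687 g/mol, of which 127.992 g is O.
So O makes up 127.992/274.687 = 0.4660 of the mass, i.e. 46.60%.

46.60 mass %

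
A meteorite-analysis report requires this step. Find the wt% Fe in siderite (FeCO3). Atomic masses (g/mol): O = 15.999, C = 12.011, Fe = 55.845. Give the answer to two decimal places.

48.20 mass %

Formula mass = 1*55.845 + 1*12.011 + 3*15.999 = 115.853 g/mol, of which 55.845 g is Fe.
So Fe makes up 55.845/115.853 = 0.4820 of the mass, i.e. 48.20%.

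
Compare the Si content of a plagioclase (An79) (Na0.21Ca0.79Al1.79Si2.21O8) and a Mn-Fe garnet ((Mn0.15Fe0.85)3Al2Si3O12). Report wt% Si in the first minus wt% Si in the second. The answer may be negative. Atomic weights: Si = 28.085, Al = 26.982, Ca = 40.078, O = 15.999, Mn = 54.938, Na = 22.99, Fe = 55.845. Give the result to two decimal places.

M(Na0.21Ca0.79Al1.79Si2.21O8) = 274.847 g/mol, so wt% Si = 62.068/274.847 × 100 = 22.58%.
M((Mn0.15Fe0.85)3Al2Si3O12) = 497.334 g/mol, so wt% Si = 84.255/497.334 × 100 = 16.94%.
22.58 − 16.94 = 5.64 pp.

5.64 percentage points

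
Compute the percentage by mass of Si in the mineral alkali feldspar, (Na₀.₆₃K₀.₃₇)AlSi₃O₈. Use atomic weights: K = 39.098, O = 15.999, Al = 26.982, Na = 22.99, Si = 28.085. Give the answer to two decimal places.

Formula mass = 0.63×22.99 + 0.37×39.098 + 1×26.982 + 3×28.085 + 8×15.999 = 268.179 g/mol, of which 84.255 g is Si.
So Si makes up 84.255/268.179 = 0.3142 of the mass, i.e. 31.42%.

31.42 wt%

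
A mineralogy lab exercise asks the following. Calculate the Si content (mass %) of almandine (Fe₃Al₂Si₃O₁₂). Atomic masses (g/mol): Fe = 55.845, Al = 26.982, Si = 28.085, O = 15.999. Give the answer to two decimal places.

16.93 mass %

Molar mass of Fe₃Al₂Si₃O₁₂: 3·55.845 + 2·26.982 + 3·28.085 + 12·15.999 = 497.742 g/mol.
Mass of Si per formula unit: 3 × 28.085 = 84.255 g.
Weight fraction Si = 84.255 / 497.742 = 0.1693.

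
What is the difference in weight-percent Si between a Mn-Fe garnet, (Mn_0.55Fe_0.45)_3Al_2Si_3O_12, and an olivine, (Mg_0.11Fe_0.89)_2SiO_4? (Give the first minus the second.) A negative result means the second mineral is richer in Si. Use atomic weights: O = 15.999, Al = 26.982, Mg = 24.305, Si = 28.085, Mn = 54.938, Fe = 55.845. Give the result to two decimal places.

2.71 percentage points

Si in (Mn_0.55Fe_0.45)_3Al_2Si_3O_12: molar mass 496.245 g/mol; 3×28.085 = 84.255 g → 16.98 wt%.
Si in (Mg_0.11Fe_0.89)_2SiO_4: molar mass 196.832 g/mol; 1×28.085 = 28.085 g → 14.27 wt%.
Difference = 16.98 − 14.27 = 2.71 percentage points.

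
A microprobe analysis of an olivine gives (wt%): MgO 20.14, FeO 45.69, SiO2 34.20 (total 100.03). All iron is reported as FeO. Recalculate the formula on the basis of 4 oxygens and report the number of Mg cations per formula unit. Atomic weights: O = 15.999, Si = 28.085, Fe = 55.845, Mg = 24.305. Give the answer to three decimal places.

20.14 wt% MgO ÷ 40.304 g/mol = 0.49970 mol, giving 0.49970 Mg and 0.49970 O.
45.69 wt% FeO ÷ 71.844 g/mol = 0.63596 mol, giving 0.63596 Fe and 0.63596 O.
34.20 wt% SiO2 ÷ 60.083 g/mol = 0.56921 mol, giving 0.56921 Si and 1.13842 O.
Oxygen sums to 2.27408; scaling by 4/2.27408 = 1.75895 puts the formula on 4 O.
Mg: 0.49970 × 1.75895 = 0.879 atoms per formula unit.

0.879 Mg apfu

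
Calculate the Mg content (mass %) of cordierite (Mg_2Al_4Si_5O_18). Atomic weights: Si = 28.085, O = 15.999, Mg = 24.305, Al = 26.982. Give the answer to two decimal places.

8.31 mass %

Formula mass = 2·24.305 + 4·26.982 + 5·28.085 + 18·15.999 = 584.945 g/mol, of which 48.610 g is Mg.
So Mg makes up 48.610/584.945 = 0.0831 of the mass, i.e. 8.31%.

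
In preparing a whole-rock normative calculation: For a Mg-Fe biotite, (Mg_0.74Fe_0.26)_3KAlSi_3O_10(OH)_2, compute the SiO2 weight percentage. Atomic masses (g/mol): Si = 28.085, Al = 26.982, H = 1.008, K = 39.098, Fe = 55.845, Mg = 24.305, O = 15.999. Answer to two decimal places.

Molar mass of (Mg_0.74Fe_0.26)_3KAlSi_3O_10(OH)_2 = 2.22*24.305 + 0.78*55.845 + 1*39.098 + 1*26.982 + 3*28.085 + 12*15.999 + 2*1.008 = 441.855 g/mol.
Each formula unit contains 3 Si, equivalent to 3/1 = 3.0000 mol SiO2.
M(SiO2) = 1×28.085 + 2×15.999 = 60.083 g/mol.
Mass of SiO2 per formula unit = 3.0000 × 60.083 = 180.249 g.
SiO2 wt% = 180.249 / 441.855 × 100 = 40.79%.

40.79 wt%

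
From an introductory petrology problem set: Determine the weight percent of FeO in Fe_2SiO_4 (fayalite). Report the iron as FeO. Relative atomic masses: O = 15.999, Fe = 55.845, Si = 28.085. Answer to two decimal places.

70.51 wt%

M(Fe_2SiO_4) = 203.771 g/mol; M(FeO) = 71.844 g/mol.
Moles FeO per formula unit = 2 Fe ÷ 1 = 2.0000.
FeO fraction = (2.0000 × 71.844) / 203.771 = 143.688/203.771 = 0.7051.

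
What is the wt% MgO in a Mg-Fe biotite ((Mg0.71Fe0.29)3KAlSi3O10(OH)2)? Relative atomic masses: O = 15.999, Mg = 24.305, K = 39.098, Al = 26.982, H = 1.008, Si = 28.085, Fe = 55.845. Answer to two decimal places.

19.30 wt%

M((Mg0.71Fe0.29)3KAlSi3O10(OH)2) = 444.694 g/mol; M(MgO) = 40.304 g/mol.
Moles MgO per formula unit = 2.13 Mg ÷ 1 = 2.1300.
MgO fraction = (2.1300 × 40.304) / 444.694 = 85.848/444.694 = 0.1930.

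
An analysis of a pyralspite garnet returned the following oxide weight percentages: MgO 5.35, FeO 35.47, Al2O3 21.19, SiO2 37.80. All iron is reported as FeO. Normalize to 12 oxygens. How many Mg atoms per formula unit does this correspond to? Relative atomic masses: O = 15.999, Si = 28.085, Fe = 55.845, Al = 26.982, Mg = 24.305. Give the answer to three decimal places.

MgO (M=40.304): mol = 0.13274; Mg = 0.13274, O = 0.13274.
FeO (M=71.844): mol = 0.49371; Fe = 0.49371, O = 0.49371.
Al2O3 (M=101.961): mol = 0.20782; Al = 0.41564, O = 0.62346.
SiO2 (M=60.083): mol = 0.62913; Si = 0.62913, O = 1.25826.
ΣO = 2.50817; factor = 12/ΣO = 4.78436.
Mg apfu = 0.13274 × 4.78436 = 0.635.

0.635 Mg apfu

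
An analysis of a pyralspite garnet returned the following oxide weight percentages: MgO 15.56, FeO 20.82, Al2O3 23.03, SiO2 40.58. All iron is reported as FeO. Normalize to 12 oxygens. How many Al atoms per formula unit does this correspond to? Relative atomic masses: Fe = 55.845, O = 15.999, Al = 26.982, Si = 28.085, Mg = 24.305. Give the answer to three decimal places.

2.005 Al apfu

MgO: 15.56/40.304 = 0.38607 mol → 0.38607 mol Mg, 0.38607 mol O.
FeO: 20.82/71.844 = 0.28979 mol → 0.28979 mol Fe, 0.28979 mol O.
Al2O3: 23.03/101.961 = 0.22587 mol → 0.45174 mol Al, 0.67761 mol O.
SiO2: 40.58/60.083 = 0.67540 mol → 0.67540 mol Si, 1.35080 mol O.
Total oxygen = 2.70427 mol. Normalization factor = 12/2.70427 = 4.43743.
Al per 12 O = 0.45174 × 4.43743 = 2.005.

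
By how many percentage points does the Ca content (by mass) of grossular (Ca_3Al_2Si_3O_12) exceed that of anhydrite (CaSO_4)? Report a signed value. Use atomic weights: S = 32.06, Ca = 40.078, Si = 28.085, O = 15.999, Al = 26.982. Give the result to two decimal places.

-2.75 percentage points

Ca in Ca_3Al_2Si_3O_12: molar mass 450.441 g/mol; 3×40.078 = 120.234 g → 26.69 wt%.
Ca in CaSO_4: molar mass 136.134 g/mol; 1×40.078 = 40.078 g → 29.44 wt%.
Difference = 26.69 − 29.44 = -2.75 percentage points.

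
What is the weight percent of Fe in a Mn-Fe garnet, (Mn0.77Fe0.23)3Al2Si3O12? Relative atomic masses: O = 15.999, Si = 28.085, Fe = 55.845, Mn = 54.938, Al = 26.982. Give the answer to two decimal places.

7.77 weight percent

M((Mn0.77Fe0.23)3Al2Si3O12) = 495.647 g/mol.
Fe contributes 0.69 × 55.845 = 38.533 g per mole.
38.533/495.647 = 0.0777 → 7.77%.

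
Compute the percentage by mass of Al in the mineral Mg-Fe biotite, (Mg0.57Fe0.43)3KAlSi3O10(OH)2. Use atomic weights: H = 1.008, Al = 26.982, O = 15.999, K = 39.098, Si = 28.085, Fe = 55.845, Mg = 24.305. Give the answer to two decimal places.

5.89 mass %

Molar mass of (Mg0.57Fe0.43)3KAlSi3O10(OH)2: 1.71·24.305 + 1.29·55.845 + 1·39.098 + 1·26.982 + 3·28.085 + 12·15.999 + 2·1.008 = 457.941 g/mol.
Mass of Al per formula unit: 1 × 26.982 = 26.982 g.
Weight fraction Al = 26.982 / 457.941 = 0.0589.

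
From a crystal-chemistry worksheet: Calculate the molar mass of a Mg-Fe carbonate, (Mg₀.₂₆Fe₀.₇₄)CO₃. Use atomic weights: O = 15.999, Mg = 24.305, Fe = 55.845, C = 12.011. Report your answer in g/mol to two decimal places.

The formula mass is the sum 0.26*24.305 + 0.74*55.845 + 1*12.011 + 3*15.999.

107.65 g/mol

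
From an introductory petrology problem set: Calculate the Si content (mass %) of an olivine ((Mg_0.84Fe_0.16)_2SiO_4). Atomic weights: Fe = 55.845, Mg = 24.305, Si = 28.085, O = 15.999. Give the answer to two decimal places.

M((Mg_0.84Fe_0.16)_2SiO_4) = 150.784 g/mol.
Si contributes 1 × 28.085 = 28.085 g per mole.
28.085/150.784 = 0.1863 → 18.63%.

18.63 mass %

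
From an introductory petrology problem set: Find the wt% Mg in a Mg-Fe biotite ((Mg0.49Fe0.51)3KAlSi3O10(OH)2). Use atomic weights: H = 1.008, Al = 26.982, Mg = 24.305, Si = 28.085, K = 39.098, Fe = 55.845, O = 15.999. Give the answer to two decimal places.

Formula mass = 1.47×24.305 + 1.53×55.845 + 1×39.098 + 1×26.982 + 3×28.085 + 12×15.999 + 2×1.008 = 465.510 g/mol, of which 35.728 g is Mg.
So Mg makes up 35.728/465.510 = 0.0768 of the mass, i.e. 7.68%.

7.68 weight percent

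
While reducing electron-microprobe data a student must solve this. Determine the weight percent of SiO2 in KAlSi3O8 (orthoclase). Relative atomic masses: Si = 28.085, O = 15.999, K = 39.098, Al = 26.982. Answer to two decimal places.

64.76 wt%

M(KAlSi3O8) = 278.327 g/mol; M(SiO2) = 60.083 g/mol.
Moles SiO2 per formula unit = 3 Si ÷ 1 = 3.0000.
SiO2 fraction = (3.0000 × 60.083) / 278.327 = 180.249/278.327 = 0.6476.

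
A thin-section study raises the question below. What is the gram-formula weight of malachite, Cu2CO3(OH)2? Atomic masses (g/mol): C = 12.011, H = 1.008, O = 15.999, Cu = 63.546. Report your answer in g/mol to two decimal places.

221.11 g/mol

The formula mass is the sum 2·63.546 + 1·12.011 + 5·15.999 + 2·1.008.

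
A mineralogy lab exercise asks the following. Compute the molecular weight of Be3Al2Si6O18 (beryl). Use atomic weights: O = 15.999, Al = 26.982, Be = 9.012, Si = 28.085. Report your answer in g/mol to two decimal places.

537.49 g/mol

M = 3·9.012 + 2·26.982 + 6·28.085 + 18·15.999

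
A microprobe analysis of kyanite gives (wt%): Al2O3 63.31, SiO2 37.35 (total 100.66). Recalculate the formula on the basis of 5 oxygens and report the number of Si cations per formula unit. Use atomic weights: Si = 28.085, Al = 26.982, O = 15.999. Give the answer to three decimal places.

1.001 Si apfu

Al2O3: 63.31/101.961 = 0.62092 mol → 1.24184 mol Al, 1.86276 mol O.
SiO2: 37.35/60.083 = 0.62164 mol → 0.62164 mol Si, 1.24328 mol O.
Total oxygen = 3.10604 mol. Normalization factor = 5/3.10604 = 1.60977.
Si per 5 O = 0.62164 × 1.60977 = 1.001.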